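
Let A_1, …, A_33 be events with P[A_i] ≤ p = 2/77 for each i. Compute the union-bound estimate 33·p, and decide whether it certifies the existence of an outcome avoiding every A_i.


Union bound: P[∪_{i=1}^{33} A_i] ≤ Σ_i P[A_i] ≤ 33·p = 33·(2/77) = 6/7.
Numerically: 6/7 ≈ 0.8571.
Is 6/7 < 1? YES.
Since P[∪ A_i] ≤ 6/7 < 1, the complement has P[∩ A_i^c] ≥ 1 − 6/7 = 1/7 > 0, so some outcome avoids every A_i.

33·p = 6/7 ≈ 0.8571; existence CERTIFIED by the union bound.


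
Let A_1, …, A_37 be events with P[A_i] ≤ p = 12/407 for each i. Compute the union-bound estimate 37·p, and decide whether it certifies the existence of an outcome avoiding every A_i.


Union bound: P[∪_{i=1}^{37} A_i] ≤ Σ_i P[A_i] ≤ 37·p = 37·(12/407) = 12/11.
Numerically: 12/11 ≈ 1.0909091.
Is 12/11 < 1? NO.
Since the bound 12/11 is ≥ 1, the union bound is uninformative here; it does NOT by itself certify existence.

37·p = 12/11 ≈ 1.0909091; existence NOT certified by the union bound.


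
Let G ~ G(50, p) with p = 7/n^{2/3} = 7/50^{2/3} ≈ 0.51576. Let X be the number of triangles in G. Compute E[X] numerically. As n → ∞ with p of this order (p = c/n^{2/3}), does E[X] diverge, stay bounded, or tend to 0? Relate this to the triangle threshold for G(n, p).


Number of potential triangles: C(50, 3) = 19600.
Each occurs with probability p³ ≈ (0.51576)³ ≈ 1.3720000e-01.
By linearity: E[X] = C(50, 3)·p³ ≈ 19600 · 1.3720000e-01 ≈ 2689.12000.
Since α = 2/3 < 1, p = c/n^{2/3} ≫ 1/n is above the triangle threshold p ~ 1/n. Asymptotically E[X] ~ (c³/6)·n^{3(1−α)} = (7³/6)·n^{1} → ∞; triangles are abundant w.h.p.

E[X] ≈ 2689.12000; in regime p = Θ(1/n^{2/3}) E[X] diverges (above the triangle threshold p ~ 1/n).


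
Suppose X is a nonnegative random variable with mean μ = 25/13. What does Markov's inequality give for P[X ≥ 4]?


μ = E[X] = 25/13, a = 4.
Markov: P[X ≥ 4] ≤ μ/a = (25/13)/4 = 25/52.
Numerically: ≈ 0.481.
(Since a = 4 > μ = 1.923, the bound 25/52 is < 1 and informative.)

P[X ≥ 4] ≤ 25/52 ≈ 0.481.


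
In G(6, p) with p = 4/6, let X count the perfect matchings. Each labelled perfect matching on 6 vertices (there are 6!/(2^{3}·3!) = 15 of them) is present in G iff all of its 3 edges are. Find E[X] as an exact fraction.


K_6 has 6!/(2^{3}·3!) = 15 labelled perfect matchings.
For each such perfect matching H, let X_H = 1 if all 3 edges of H are present in G. Then P[X_H = 1] = p^{3} = (2/3)^{3} = 8/27.
Summing the indicators: E[X] = Σ_H E[X_H] = 15 · p^{3} = 15 · 8/27 = 40/9.
Numerically: E[X] ≈ 4.4444.

E[X] = 15 · (2/3)^{3} = 40/9 ≈ 4.4444.


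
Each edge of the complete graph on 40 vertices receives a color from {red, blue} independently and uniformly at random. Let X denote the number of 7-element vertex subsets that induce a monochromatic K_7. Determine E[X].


Let X = Σ_S X_S over the C(40, 7) = 18643560 subsets S of size 7, where X_S = 1 if the K_7 on S is monochromatic.
For a fixed S, the K_7 on S has C(7, 2) = 21 edges. P[all 21 edges red] = (1/2)^21, and likewise for blue, so P[monochromatic] = 2·(1/2)^21 = 2^{1 − 21} = 1/1048576.
By linearity: E[X] = C(40, 7) · 2^{1 − 21} = 18643560 · 1/1048576 = 2330445/131072.
Numerically: E[X] ≈ 17.780.

E[X] = C(40,7)·2^(1−C(7,2)) = 2330445/131072 ≈ 17.780.


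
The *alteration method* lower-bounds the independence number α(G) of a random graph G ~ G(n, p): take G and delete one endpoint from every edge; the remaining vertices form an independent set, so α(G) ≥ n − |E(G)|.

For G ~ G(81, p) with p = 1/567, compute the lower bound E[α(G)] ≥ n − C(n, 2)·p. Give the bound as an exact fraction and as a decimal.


E[|E(G)|] = C(81, 2)·p = 3240 · (1/567) = 40/7.
E[α(G)] ≥ n − E[|E(G)|] = 81 − 40/7 = 527/7.
Numerically: ≈ 75.286.
(This is only a lower bound; the true E[α(G)] may be larger.)

E[α(G)] ≥ 527/7 ≈ 75.286.


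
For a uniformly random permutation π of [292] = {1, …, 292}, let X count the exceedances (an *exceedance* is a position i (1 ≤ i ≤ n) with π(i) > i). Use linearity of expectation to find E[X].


Write X = Σ_{i=1}^{292} X_i, where X_i = 1_{π(i) > i}.
For each fixed i, π(i) is uniform over {1, …, 292} (marginal of a uniform permutation), so P[π(i) > i] = (n − i)/n. Summing: Σ_{i=1}^{292} (n − i)/n = (0 + 1 + … + 291)/292 = 292(292 − 1)/(2·292) = (292 − 1)/2.
Hence E[X] = Σ_{i=1}^{292} (292 − i)/292 = 291/2 ≈ 145.500000.

E[X] = 291/2 = 145.500000.


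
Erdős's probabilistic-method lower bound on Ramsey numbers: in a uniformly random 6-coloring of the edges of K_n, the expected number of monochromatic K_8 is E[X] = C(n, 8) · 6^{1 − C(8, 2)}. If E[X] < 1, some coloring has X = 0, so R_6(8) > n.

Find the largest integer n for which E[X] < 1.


We need C(n, 8) · 6^{1 − 28} < 1, i.e. C(n, 8) < 6^{28 − 1} = 1023490369077469249536.
Check values of n near the boundary:
  n = 1589: C(1589, 8) = 990389025825605844438; 990389025825605844438 < 1023490369077469249536? YES
  n = 1590: C(1590, 8) = 995397314198933813310; 995397314198933813310 < 1023490369077469249536? YES
  n = 1591: C(1591, 8) = 1000427749141189953870; 1000427749141189953870 < 1023490369077469249536? YES
  n = 1592: C(1592, 8) = 1005480414540892933435; 1005480414540892933435 < 1023490369077469249536? YES
  n = 1593: C(1593, 8) = 1010555394551193970323; 1010555394551193970323 < 1023490369077469249536? YES
  n = 1594: C(1594, 8) = 1015652773590544255167; 1015652773590544255167 < 1023490369077469249536? YES
  n = 1595: C(1595, 8) = 1020772636343363633895; 1020772636343363633895 < 1023490369077469249536? YES
  n = 1596: C(1596, 8) = 1025915067760710553965; 1025915067760710553965 < 1023490369077469249536? NO
  n = 1597: C(1597, 8) = 1031080153060953275445; 1031080153060953275445 < 1023490369077469249536? NO
  n = 1598: C(1598, 8) = 1036267977730442348529; 1036267977730442348529 < 1023490369077469249536? NO
The largest n with C(n, 8) < 1023490369077469249536 is n = 1595 (where E[X] = 113419181815929292655/113721152119718805504 ≈ 0.9973446). Hence R_6(8) > 1595, i.e. R_6(8) ≥ 1596.

Largest n = 1595; hence R_6(8) > 1595.


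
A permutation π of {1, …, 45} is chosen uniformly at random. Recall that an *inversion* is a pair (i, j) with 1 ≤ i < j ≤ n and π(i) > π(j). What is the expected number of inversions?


Write X = Σ X_I over the C(45, 2) = 990 pairs i < j, with X_I the indicator of one inversion.
There are 990 indicators.
For each fixed pair i < j, the values π(i) and π(j) are two distinct elements of {1, …, 45} in uniformly random order; by symmetry P[π(i) > π(j)] = 1/2.
By linearity: E[X] = 990 · (1/2) = C(45, 2) · (1/2) = 990/2 = 495 ≈ 495.0000.

E[X] = 495 = 495.0000.


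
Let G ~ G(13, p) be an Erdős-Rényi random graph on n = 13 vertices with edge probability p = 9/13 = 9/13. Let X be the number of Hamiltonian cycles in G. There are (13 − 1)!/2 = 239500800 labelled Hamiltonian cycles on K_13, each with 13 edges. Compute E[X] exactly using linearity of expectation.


K_13 has (13 − 1)!/2 = 239500800 labelled Hamiltonian cycles.
For each such Hamiltonian cycle H, let X_H = 1 if all 13 edges of H are present in G. Then P[X_H = 1] = p^{13} = (9/13)^{13} = 2541865828329/302875106592253.
By linearity: E[X] = Σ_H E[X_H] = 239500800 · p^{13} = 239500800 · 2541865828329/302875106592253 = 608778899377458163200/302875106592253.
Numerically: E[X] ≈ 2.01e+06.

E[X] = 239500800 · (9/13)^{13} = 608778899377458163200/302875106592253 ≈ 2.01e+06.


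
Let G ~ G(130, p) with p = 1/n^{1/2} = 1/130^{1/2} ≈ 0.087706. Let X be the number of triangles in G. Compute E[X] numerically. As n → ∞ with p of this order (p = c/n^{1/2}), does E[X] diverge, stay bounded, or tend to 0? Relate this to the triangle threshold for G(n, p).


Number of potential triangles: C(130, 3) = 357760.
Each occurs with probability p³ ≈ (0.087706)³ ≈ 6.7466001e-04.
By linearity: E[X] = C(130, 3)·p³ ≈ 357760 · 6.7466001e-04 ≈ 241.36637.
Since α = 1/2 < 1, p = c/n^{1/2} ≫ 1/n is above the triangle threshold p ~ 1/n. Asymptotically E[X] ~ (c³/6)·n^{3(1−α)} = (1³/6)·n^{1.5} → ∞; triangles are abundant w.h.p.

E[X] ≈ 241.36637; in regime p = Θ(1/n^{1/2}) E[X] diverges (above the triangle threshold p ~ 1/n).


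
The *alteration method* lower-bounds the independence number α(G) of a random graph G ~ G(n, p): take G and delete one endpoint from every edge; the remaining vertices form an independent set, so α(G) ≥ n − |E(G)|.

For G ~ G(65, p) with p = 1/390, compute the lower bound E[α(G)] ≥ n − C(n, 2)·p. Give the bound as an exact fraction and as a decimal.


E[|E(G)|] = C(65, 2)·p = 2080 · (1/390) = 16/3.
E[α(G)] ≥ n − E[|E(G)|] = 65 − 16/3 = 179/3.
Numerically: ≈ 59.667.
(This is only a lower bound; the true E[α(G)] may be larger.)

E[α(G)] ≥ 179/3 ≈ 59.667.


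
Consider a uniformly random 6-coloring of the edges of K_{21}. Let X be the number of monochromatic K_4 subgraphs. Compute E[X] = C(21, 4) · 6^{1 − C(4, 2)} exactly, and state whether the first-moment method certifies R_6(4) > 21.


E[X] = C(21, 4) · 6^{1 − 6} = 5985 · 6^{−5} = 5985/7776.
As a reduced fraction: E[X] = 665/864 ≈ 0.76968.
Is E[X] < 1? YES.
Since E[X] < 1, there exists a 6-coloring of K_{21} with no monochromatic K_4; hence R_6(4) > 21.

E[X] = 665/864 ≈ 0.76968; E[X] < 1, so R_6(4) > 21.


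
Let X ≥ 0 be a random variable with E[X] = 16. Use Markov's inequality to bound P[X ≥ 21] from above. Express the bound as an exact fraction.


μ = E[X] = 16, a = 21.
Markov: P[X ≥ 21] ≤ μ/a = (16)/21 = 16/21.
Numerically: ≈ 0.762.
(Since a = 21 > μ = 16.000, the bound 16/21 is < 1 and informative.)

P[X ≥ 21] ≤ 16/21 ≈ 0.762.


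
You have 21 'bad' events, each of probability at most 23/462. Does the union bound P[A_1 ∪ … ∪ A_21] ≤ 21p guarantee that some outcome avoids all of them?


Union bound: P[∪_{i=1}^{21} A_i] ≤ Σ_i P[A_i] ≤ 21·p = 21·(23/462) = 23/22.
Numerically: 23/22 ≈ 1.04545.
Is 23/22 < 1? NO.
Since the bound 23/22 is ≥ 1, the union bound is uninformative here; it does NOT by itself certify existence.

21·p = 23/22 ≈ 1.04545; existence NOT certified by the union bound.


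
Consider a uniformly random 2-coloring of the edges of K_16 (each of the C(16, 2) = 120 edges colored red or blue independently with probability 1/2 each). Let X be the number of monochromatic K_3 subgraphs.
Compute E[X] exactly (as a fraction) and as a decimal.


Let X = Σ_S X_S over the C(16, 3) = 560 subsets S of size 3, where X_S = 1 if the K_3 on S is monochromatic.
For a fixed S, the K_3 on S has C(3, 2) = 3 edges. P[all 3 edges red] = (1/2)^3, and likewise for blue, so P[monochromatic] = 2·(1/2)^3 = 2^{1 − 3} = 1/4.
Summing: E[X] = C(16, 3) · 2^{1 − 3} = 560 · 1/4 = 140.
Numerically: E[X] ≈ 140.0000.

E[X] = C(16,3)·2^(1−C(3,2)) = 140 ≈ 140.0000.


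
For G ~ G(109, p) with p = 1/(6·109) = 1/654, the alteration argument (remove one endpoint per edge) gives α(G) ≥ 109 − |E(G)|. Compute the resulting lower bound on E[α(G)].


E[|E(G)|] = C(109, 2)·p = 5886 · (1/654) = 9.
E[α(G)] ≥ n − E[|E(G)|] = 109 − 9 = 100.
Numerically: ≈ 100.000.
(This is only a lower bound; the true E[α(G)] may be larger.)

E[α(G)] ≥ 100 ≈ 100.000.


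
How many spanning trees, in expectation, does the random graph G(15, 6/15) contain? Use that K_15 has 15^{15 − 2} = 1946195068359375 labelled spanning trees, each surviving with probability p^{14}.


K_15 has 15^{15 − 2} = 1946195068359375 labelled spanning trees.
For each such spanning tree H, let X_H = 1 if all 14 edges of H are present in G. Then P[X_H = 1] = p^{14} = (2/5)^{14} = 16384/6103515625.
By linearity: E[X] = Σ_H E[X_H] = 1946195068359375 · p^{14} = 1946195068359375 · 16384/6103515625 = 26121388032/5.
Numerically: E[X] ≈ 5.22428e+09.

E[X] = 1946195068359375 · (2/5)^{14} = 26121388032/5 ≈ 5.22428e+09.


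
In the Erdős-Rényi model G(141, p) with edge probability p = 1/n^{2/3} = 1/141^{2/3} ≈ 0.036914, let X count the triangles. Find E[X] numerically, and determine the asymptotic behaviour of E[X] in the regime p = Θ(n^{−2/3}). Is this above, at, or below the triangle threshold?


Number of potential triangles: C(141, 3) = 457310.
Each occurs with probability p³ ≈ (0.036914)³ ≈ 5.0299281e-05.
By linearity: E[X] = C(141, 3)·p³ ≈ 457310 · 5.0299281e-05 ≈ 23.00236.
Since α = 2/3 < 1, p = c/n^{2/3} ≫ 1/n is above the triangle threshold p ~ 1/n. Asymptotically E[X] ~ (c³/6)·n^{3(1−α)} = (1³/6)·n^{1} → ∞; triangles are abundant w.h.p.

E[X] ≈ 23.00236; in regime p = Θ(1/n^{2/3}) E[X] diverges (above the triangle threshold p ~ 1/n).


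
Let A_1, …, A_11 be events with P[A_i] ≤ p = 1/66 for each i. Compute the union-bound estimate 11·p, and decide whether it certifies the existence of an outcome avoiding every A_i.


Union bound: P[∪_{i=1}^{11} A_i] ≤ Σ_i P[A_i] ≤ 11·p = 11·(1/66) = 1/6.
Numerically: 1/6 ≈ 0.1667.
Is 1/6 < 1? YES.
Since P[∪ A_i] ≤ 1/6 < 1, the complement has P[∩ A_i^c] ≥ 1 − 1/6 = 5/6 > 0, so some outcome avoids every A_i.

11·p = 1/6 ≈ 0.1667; existence CERTIFIED by the union bound.


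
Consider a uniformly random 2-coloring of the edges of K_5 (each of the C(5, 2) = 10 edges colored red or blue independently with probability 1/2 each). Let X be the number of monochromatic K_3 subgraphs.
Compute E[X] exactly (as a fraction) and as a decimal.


Let X = Σ_S X_S over the C(5, 3) = 10 subsets S of size 3, where X_S = 1 if the K_3 on S is monochromatic.
For a fixed S, the K_3 on S has C(3, 2) = 3 edges. P[all 3 edges red] = (1/2)^3, and likewise for blue, so P[monochromatic] = 2·(1/2)^3 = 2^{1 − 3} = 1/4.
By linearity of expectation: E[X] = C(5, 3) · 2^{1 − 3} = 10 · 1/4 = 5/2.
Numerically: E[X] ≈ 2.500.

E[X] = C(5,3)·2^(1−C(3,2)) = 5/2 ≈ 2.500.


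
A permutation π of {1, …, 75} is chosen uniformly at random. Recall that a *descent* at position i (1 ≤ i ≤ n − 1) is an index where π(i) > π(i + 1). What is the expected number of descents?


Write X = Σ X_I over i = 1, …, 74, with X_I the indicator of one descent.
There are 74 indicators.
For each fixed i, the pair (π(i), π(i+1)) is a uniformly random ordered pair of distinct values from {1, …, 75}; by symmetry P[π(i) > π(i+1)] = 1/2.
By linearity: E[X] = 74 · (1/2) = (75 − 1) · (1/2) = 37 ≈ 37.000000.

E[X] = 37 = 37.000000.


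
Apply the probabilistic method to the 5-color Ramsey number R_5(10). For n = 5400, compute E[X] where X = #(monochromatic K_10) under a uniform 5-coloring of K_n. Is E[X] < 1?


E[X] = C(5400, 10) · 5^{1 − 45} = 5761735538961887279463031445160 · 5^{−44} = 5761735538961887279463031445160/5684341886080801486968994140625.
As a reduced fraction: E[X] = 1152347107792377455892606289032/1136868377216160297393798828125 ≈ 1.0136152.
Is E[X] < 1? NO.
Since E[X] ≥ 1, the first-moment bound is inconclusive at n = 5400; it does NOT by itself certify R_5(10) > 5400.

E[X] = 1152347107792377455892606289032/1136868377216160297393798828125 ≈ 1.0136152; E[X] ≥ 1; first-moment method inconclusive here.


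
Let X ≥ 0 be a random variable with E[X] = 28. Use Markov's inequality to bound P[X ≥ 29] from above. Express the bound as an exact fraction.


μ = E[X] = 28, a = 29.
Markov: P[X ≥ 29] ≤ μ/a = (28)/29 = 28/29.
Numerically: ≈ 0.966.
(Since a = 29 > μ = 28.000, the bound 28/29 is < 1 and informative.)

P[X ≥ 29] ≤ 28/29 ≈ 0.966.


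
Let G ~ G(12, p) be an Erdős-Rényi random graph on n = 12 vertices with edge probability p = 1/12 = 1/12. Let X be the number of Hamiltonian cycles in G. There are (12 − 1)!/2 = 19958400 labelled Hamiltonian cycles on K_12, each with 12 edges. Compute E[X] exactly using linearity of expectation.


K_12 has (12 − 1)!/2 = 19958400 labelled Hamiltonian cycles.
For each such Hamiltonian cycle H, let X_H = 1 if all 12 edges of H are present in G. Then P[X_H = 1] = p^{12} = (1/12)^{12} = 1/8916100448256.
By linearity of expectation: E[X] = Σ_H E[X_H] = 19958400 · p^{12} = 19958400 · 1/8916100448256 = 1925/859963392.
Numerically: E[X] ≈ 2.238e-06.

E[X] = 19958400 · (1/12)^{12} = 1925/859963392 ≈ 2.238e-06.


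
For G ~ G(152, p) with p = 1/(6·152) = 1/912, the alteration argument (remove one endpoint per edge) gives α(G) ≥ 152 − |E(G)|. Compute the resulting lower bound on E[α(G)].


E[|E(G)|] = C(152, 2)·p = 11476 · (1/912) = 151/12.
E[α(G)] ≥ n − E[|E(G)|] = 152 − 151/12 = 1673/12.
Numerically: ≈ 139.416667.
(This is only a lower bound; the true E[α(G)] may be larger.)

E[α(G)] ≥ 1673/12 ≈ 139.416667.


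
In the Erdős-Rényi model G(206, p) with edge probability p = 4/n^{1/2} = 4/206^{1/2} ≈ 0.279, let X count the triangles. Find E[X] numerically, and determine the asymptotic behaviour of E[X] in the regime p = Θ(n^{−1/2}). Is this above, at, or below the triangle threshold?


Number of potential triangles: C(206, 3) = 1435820.
Each occurs with probability p³ ≈ (0.279)³ ≈ 2.16461e-02.
By linearity: E[X] = C(206, 3)·p³ ≈ 1435820 · 2.16461e-02 ≈ 31079.866.
Since α = 1/2 < 1, p = c/n^{1/2} ≫ 1/n is above the triangle threshold p ~ 1/n. Asymptotically E[X] ~ (c³/6)·n^{3(1−α)} = (4³/6)·n^{1.5} → ∞; triangles are abundant w.h.p.

E[X] ≈ 31079.866; in regime p = Θ(1/n^{1/2}) E[X] diverges (above the triangle threshold p ~ 1/n).


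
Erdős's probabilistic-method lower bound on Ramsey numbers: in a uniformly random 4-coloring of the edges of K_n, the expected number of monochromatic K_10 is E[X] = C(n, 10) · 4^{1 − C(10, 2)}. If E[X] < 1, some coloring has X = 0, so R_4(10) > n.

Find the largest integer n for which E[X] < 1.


We need C(n, 10) · 4^{1 − 45} < 1, i.e. C(n, 10) < 4^{45 − 1} = 309485009821345068724781056.
Check values of n near the boundary:
  n = 2020: C(2020, 10) = 304832018578739931133653656; 304832018578739931133653656 < 309485009821345068724781056? YES
  n = 2021: C(2021, 10) = 306347841644770462864800616; 306347841644770462864800616 < 309485009821345068724781056? YES
  n = 2022: C(2022, 10) = 307870445231474093395937796; 307870445231474093395937796 < 309485009821345068724781056? YES
  n = 2023: C(2023, 10) = 309399856285778485315440716; 309399856285778485315440716 < 309485009821345068724781056? YES
  n = 2024: C(2024, 10) = 310936101848269937576192656; 310936101848269937576192656 < 309485009821345068724781056? NO
  n = 2025: C(2025, 10) = 312479209053472269772600560; 312479209053472269772600560 < 309485009821345068724781056? NO
The largest n with C(n, 10) < 309485009821345068724781056 is n = 2023 (where E[X] = 77349964071444621328860179/77371252455336267181195264 ≈ 0.9997). Hence R_4(10) > 2023, i.e. R_4(10) ≥ 2024.

Largest n = 2023; hence R_4(10) > 2023.


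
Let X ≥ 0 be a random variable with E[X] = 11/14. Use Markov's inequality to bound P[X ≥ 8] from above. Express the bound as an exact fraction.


μ = E[X] = 11/14, a = 8.
Markov: P[X ≥ 8] ≤ μ/a = (11/14)/8 = 11/112.
Numerically: ≈ 0.0982.
(Since a = 8 > μ = 0.7857, the bound 11/112 is < 1 and informative.)

P[X ≥ 8] ≤ 11/112 ≈ 0.0982.


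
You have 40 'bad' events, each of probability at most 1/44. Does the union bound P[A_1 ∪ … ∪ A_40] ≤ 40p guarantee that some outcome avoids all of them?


Union bound: P[∪_{i=1}^{40} A_i] ≤ Σ_i P[A_i] ≤ 40·p = 40·(1/44) = 10/11.
Numerically: 10/11 ≈ 0.909.
Is 10/11 < 1? YES.
Since P[∪ A_i] ≤ 10/11 < 1, the complement has P[∩ A_i^c] ≥ 1 − 10/11 = 1/11 > 0, so some outcome avoids every A_i.

40·p = 10/11 ≈ 0.909; existence CERTIFIED by the union bound.


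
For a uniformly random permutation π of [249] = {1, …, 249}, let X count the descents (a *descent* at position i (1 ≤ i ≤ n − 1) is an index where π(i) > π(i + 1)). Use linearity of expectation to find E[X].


Write X = Σ X_I over i = 1, …, 248, with X_I the indicator of one descent.
There are 248 indicators.
For each fixed i, the pair (π(i), π(i+1)) is a uniformly random ordered pair of distinct values from {1, …, 249}; by symmetry P[π(i) > π(i+1)] = 1/2.
By linearity: E[X] = 248 · (1/2) = (249 − 1) · (1/2) = 124 ≈ 124.00000.

E[X] = 124 = 124.00000.


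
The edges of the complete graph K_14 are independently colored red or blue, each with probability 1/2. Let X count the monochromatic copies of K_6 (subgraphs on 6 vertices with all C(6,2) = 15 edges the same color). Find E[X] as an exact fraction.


Let X = Σ_S X_S over the C(14, 6) = 3003 subsets S of size 6, where X_S = 1 if the K_6 on S is monochromatic.
For a fixed S, the K_6 on S has C(6, 2) = 15 edges. P[all 15 edges red] = (1/2)^15, and likewise for blue, so P[monochromatic] = 2·(1/2)^15 = 2^{1 − 15} = 1/16384.
By linearity: E[X] = C(14, 6) · 2^{1 − 15} = 3003 · 1/16384 = 3003/16384.
Numerically: E[X] ≈ 0.18329.

E[X] = C(14,6)·2^(1−C(6,2)) = 3003/16384 ≈ 0.18329.


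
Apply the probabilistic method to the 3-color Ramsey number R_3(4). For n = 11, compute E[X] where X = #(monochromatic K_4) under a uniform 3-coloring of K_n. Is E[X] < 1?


E[X] = C(11, 4) · 3^{1 − 6} = 330 · 3^{−5} = 330/243.
As a reduced fraction: E[X] = 110/81 ≈ 1.3580.
Is E[X] < 1? NO.
Since E[X] ≥ 1, the first-moment bound is inconclusive at n = 11; it does NOT by itself certify R_3(4) > 11.

E[X] = 110/81 ≈ 1.3580; E[X] ≥ 1; first-moment method inconclusive here.


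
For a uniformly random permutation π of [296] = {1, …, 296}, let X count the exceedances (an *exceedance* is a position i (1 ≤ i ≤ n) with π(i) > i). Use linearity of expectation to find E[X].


Write X = Σ_{i=1}^{296} X_i, where X_i = 1_{π(i) > i}.
For each fixed i, π(i) is uniform over {1, …, 296} (marginal of a uniform permutation), so P[π(i) > i] = (n − i)/n. Summing: Σ_{i=1}^{296} (n − i)/n = (0 + 1 + … + 295)/296 = 296(296 − 1)/(2·296) = (296 − 1)/2.
Hence E[X] = Σ_{i=1}^{296} (296 − i)/296 = 295/2 ≈ 147.5000.

E[X] = 295/2 = 147.5000.


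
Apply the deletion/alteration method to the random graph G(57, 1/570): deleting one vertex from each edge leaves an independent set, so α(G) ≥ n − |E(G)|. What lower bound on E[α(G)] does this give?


E[|E(G)|] = C(57, 2)·p = 1596 · (1/570) = 14/5.
E[α(G)] ≥ n − E[|E(G)|] = 57 − 14/5 = 271/5.
Numerically: ≈ 54.2000.
(This is only a lower bound; the true E[α(G)] may be larger.)

E[α(G)] ≥ 271/5 ≈ 54.2000.


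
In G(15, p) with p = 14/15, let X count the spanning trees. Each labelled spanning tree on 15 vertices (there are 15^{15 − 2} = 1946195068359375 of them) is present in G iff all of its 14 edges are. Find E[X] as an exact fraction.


K_15 has 15^{15 − 2} = 1946195068359375 labelled spanning trees.
For each such spanning tree H, let X_H = 1 if all 14 edges of H are present in G. Then P[X_H = 1] = p^{14} = (14/15)^{14} = 11112006825558016/29192926025390625.
By linearity: E[X] = Σ_H E[X_H] = 1946195068359375 · p^{14} = 1946195068359375 · 11112006825558016/29192926025390625 = 11112006825558016/15.
Numerically: E[X] ≈ 7.408e+14.

E[X] = 1946195068359375 · (14/15)^{14} = 11112006825558016/15 ≈ 7.408e+14.


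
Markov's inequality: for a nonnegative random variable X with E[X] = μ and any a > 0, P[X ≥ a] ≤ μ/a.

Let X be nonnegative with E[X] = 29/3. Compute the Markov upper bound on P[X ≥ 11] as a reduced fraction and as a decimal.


μ = E[X] = 29/3, a = 11.
Markov: P[X ≥ 11] ≤ μ/a = (29/3)/11 = 29/33.
Numerically: ≈ 0.8788.
(Since a = 11 > μ = 9.6667, the bound 29/33 is < 1 and informative.)

P[X ≥ 11] ≤ 29/33 ≈ 0.8788.


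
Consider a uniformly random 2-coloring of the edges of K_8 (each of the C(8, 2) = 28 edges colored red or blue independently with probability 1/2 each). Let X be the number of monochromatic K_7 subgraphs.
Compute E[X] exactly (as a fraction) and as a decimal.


Let X = Σ_S X_S over the C(8, 7) = 8 subsets S of size 7, where X_S = 1 if the K_7 on S is monochromatic.
For a fixed S, the K_7 on S has C(7, 2) = 21 edges. P[all 21 edges red] = (1/2)^21, and likewise for blue, so P[monochromatic] = 2·(1/2)^21 = 2^{1 − 21} = 1/1048576.
By linearity: E[X] = C(8, 7) · 2^{1 − 21} = 8 · 1/1048576 = 1/131072.
Numerically: E[X] ≈ 0.0000.

E[X] = C(8,7)·2^(1−C(7,2)) = 1/131072 ≈ 0.0000.


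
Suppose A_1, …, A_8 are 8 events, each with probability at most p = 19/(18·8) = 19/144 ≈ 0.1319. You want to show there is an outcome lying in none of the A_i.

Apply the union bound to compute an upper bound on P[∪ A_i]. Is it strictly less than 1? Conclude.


Union bound: P[∪_{i=1}^{8} A_i] ≤ Σ_i P[A_i] ≤ 8·p = 8·(19/144) = 19/18.
Numerically: 19/18 ≈ 1.0556.
Is 19/18 < 1? NO.
Since the bound 19/18 is ≥ 1, the union bound is uninformative here; it does NOT by itself certify existence.

8·p = 19/18 ≈ 1.0556; existence NOT certified by the union bound.


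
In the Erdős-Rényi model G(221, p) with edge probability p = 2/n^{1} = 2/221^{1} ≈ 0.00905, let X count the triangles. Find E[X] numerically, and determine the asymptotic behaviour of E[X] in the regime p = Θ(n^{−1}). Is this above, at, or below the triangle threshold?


Number of potential triangles: C(221, 3) = 1774630.
Each occurs with probability p³ ≈ (0.00905)³ ≈ 7.41162e-07.
By linearity: E[X] = C(221, 3)·p³ ≈ 1774630 · 7.41162e-07 ≈ 1.315.
Here α = 1, so p = 2/n is exactly at the triangle threshold p ~ 1/n. Asymptotically E[X] → c³/6 = 2³/6 = 4/3 ≈ 1.333, a bounded constant. In this regime the triangle count is asymptotically Poisson(c³/6).

E[X] ≈ 1.315; in regime p = Θ(1/n^{1}) E[X] stays bounded (at the triangle threshold p ~ 1/n).


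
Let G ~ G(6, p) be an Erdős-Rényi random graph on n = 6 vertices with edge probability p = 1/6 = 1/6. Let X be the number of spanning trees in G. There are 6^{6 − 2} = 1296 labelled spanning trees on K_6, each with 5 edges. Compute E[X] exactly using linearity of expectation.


K_6 has 6^{6 − 2} = 1296 labelled spanning trees.
For each such spanning tree H, let X_H = 1 if all 5 edges of H are present in G. Then P[X_H = 1] = p^{5} = (1/6)^{5} = 1/7776.
By linearity of expectation: E[X] = Σ_H E[X_H] = 1296 · p^{5} = 1296 · 1/7776 = 1/6.
Numerically: E[X] ≈ 0.166667.

E[X] = 1296 · (1/6)^{5} = 1/6 ≈ 0.166667.


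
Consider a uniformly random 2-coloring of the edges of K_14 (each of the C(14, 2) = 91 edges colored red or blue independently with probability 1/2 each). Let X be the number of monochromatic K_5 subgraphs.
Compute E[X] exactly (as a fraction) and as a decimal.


Let X = Σ_S X_S over the C(14, 5) = 2002 subsets S of size 5, where X_S = 1 if the K_5 on S is monochromatic.
For a fixed S, the K_5 on S has C(5, 2) = 10 edges. P[all 10 edges red] = (1/2)^10, and likewise for blue, so P[monochromatic] = 2·(1/2)^10 = 2^{1 − 10} = 1/512.
By linearity: E[X] = C(14, 5) · 2^{1 − 10} = 2002 · 1/512 = 1001/256.
Numerically: E[X] ≈ 3.910.

E[X] = C(14,5)·2^(1−C(5,2)) = 1001/256 ≈ 3.910.


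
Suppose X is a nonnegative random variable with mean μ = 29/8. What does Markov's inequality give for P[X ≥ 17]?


μ = E[X] = 29/8, a = 17.
Markov: P[X ≥ 17] ≤ μ/a = (29/8)/17 = 29/136.
Numerically: ≈ 0.21324.
(Since a = 17 > μ = 3.62500, the bound 29/136 is < 1 and informative.)

P[X ≥ 17] ≤ 29/136 ≈ 0.21324.


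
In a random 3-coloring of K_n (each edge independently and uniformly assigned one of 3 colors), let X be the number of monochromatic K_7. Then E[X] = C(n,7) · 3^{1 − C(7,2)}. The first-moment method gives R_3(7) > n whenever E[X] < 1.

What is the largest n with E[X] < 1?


We need C(n, 7) · 3^{1 − 21} < 1, i.e. C(n, 7) < 3^{21 − 1} = 3486784401.
Check values of n near the boundary:
  n = 78: C(78, 7) = 2641902120; 2641902120 < 3486784401? YES
  n = 79: C(79, 7) = 2898753715; 2898753715 < 3486784401? YES
  n = 80: C(80, 7) = 3176716400; 3176716400 < 3486784401? YES
  n = 81: C(81, 7) = 3477216600; 3477216600 < 3486784401? YES
  n = 82: C(82, 7) = 3801756816; 3801756816 < 3486784401? NO
  n = 83: C(83, 7) = 4151918628; 4151918628 < 3486784401? NO
  n = 84: C(84, 7) = 4529365776; 4529365776 < 3486784401? NO
The largest n with C(n, 7) < 3486784401 is n = 81 (where E[X] = 42928600/43046721 ≈ 0.99726). Hence R_3(7) > 81, i.e. R_3(7) ≥ 82.

Largest n = 81; hence R_3(7) > 81.


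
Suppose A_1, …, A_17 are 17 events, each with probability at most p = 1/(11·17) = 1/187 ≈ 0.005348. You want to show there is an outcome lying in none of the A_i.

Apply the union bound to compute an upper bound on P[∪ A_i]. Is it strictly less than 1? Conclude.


Union bound: P[∪_{i=1}^{17} A_i] ≤ Σ_i P[A_i] ≤ 17·p = 17·(1/187) = 1/11.
Numerically: 1/11 ≈ 0.090909.
Is 1/11 < 1? YES.
Since P[∪ A_i] ≤ 1/11 < 1, the complement has P[∩ A_i^c] ≥ 1 − 1/11 = 10/11 > 0, so some outcome avoids every A_i.

17·p = 1/11 ≈ 0.090909; existence CERTIFIED by the union bound.


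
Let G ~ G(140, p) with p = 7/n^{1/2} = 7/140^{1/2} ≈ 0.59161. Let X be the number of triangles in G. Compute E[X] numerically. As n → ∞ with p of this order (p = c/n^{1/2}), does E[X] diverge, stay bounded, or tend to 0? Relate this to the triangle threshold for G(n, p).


Number of potential triangles: C(140, 3) = 447580.
Each occurs with probability p³ ≈ (0.59161)³ ≈ 2.0706279e-01.
By linearity: E[X] = C(140, 3)·p³ ≈ 447580 · 2.0706279e-01 ≈ 92677.16463.
Since α = 1/2 < 1, p = c/n^{1/2} ≫ 1/n is above the triangle threshold p ~ 1/n. Asymptotically E[X] ~ (c³/6)·n^{3(1−α)} = (7³/6)·n^{1.5} → ∞; triangles are abundant w.h.p.

E[X] ≈ 92677.16463; in regime p = Θ(1/n^{1/2}) E[X] diverges (above the triangle threshold p ~ 1/n).


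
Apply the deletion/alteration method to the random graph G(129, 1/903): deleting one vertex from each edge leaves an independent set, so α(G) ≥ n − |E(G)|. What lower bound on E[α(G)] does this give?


E[|E(G)|] = C(129, 2)·p = 8256 · (1/903) = 64/7.
E[α(G)] ≥ n − E[|E(G)|] = 129 − 64/7 = 839/7.
Numerically: ≈ 119.857143.
(This is only a lower bound; the true E[α(G)] may be larger.)

E[α(G)] ≥ 839/7 ≈ 119.857143.


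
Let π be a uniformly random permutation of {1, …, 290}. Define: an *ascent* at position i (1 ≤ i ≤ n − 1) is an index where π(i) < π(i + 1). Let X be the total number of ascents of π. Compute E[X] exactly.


Write X = Σ X_I over i = 1, …, 289, with X_I the indicator of one ascent.
There are 289 indicators.
For each fixed i, the pair (π(i), π(i+1)) is a uniformly random ordered pair of distinct values from {1, …, 290}; by symmetry P[π(i) < π(i+1)] = 1/2.
By linearity: E[X] = 289 · (1/2) = (290 − 1) · (1/2) = 289/2 ≈ 144.500000.

E[X] = 289/2 = 144.500000.


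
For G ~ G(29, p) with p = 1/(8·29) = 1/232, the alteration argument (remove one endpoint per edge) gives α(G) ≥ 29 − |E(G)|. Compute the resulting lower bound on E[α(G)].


E[|E(G)|] = C(29, 2)·p = 406 · (1/232) = 7/4.
E[α(G)] ≥ n − E[|E(G)|] = 29 − 7/4 = 109/4.
Numerically: ≈ 27.250.
(This is only a lower bound; the true E[α(G)] may be larger.)

E[α(G)] ≥ 109/4 ≈ 27.250.


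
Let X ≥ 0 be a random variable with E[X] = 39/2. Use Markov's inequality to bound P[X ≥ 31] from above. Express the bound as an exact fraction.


μ = E[X] = 39/2, a = 31.
Markov: P[X ≥ 31] ≤ μ/a = (39/2)/31 = 39/62.
Numerically: ≈ 0.629.
(Since a = 31 > μ = 19.500, the bound 39/62 is < 1 and informative.)

P[X ≥ 31] ≤ 39/62 ≈ 0.629.


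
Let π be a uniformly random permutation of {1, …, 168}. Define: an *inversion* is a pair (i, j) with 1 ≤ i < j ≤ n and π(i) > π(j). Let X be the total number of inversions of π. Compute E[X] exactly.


Write X = Σ X_I over the C(168, 2) = 14028 pairs i < j, with X_I the indicator of one inversion.
There are 14028 indicators.
For each fixed pair i < j, the values π(i) and π(j) are two distinct elements of {1, …, 168} in uniformly random order; by symmetry P[π(i) > π(j)] = 1/2.
By linearity: E[X] = 14028 · (1/2) = C(168, 2) · (1/2) = 14028/2 = 7014 ≈ 7014.0000.

E[X] = 7014 = 7014.0000.


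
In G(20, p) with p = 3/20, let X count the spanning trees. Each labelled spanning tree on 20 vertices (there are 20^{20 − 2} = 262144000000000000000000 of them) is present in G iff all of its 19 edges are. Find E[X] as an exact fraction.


K_20 has 20^{20 − 2} = 262144000000000000000000 labelled spanning trees.
For each such spanning tree H, let X_H = 1 if all 19 edges of H are present in G. Then P[X_H = 1] = p^{19} = (3/20)^{19} = 1162261467/5242880000000000000000000.
By linearity: E[X] = Σ_H E[X_H] = 262144000000000000000000 · p^{19} = 262144000000000000000000 · 1162261467/5242880000000000000000000 = 1162261467/20.
Numerically: E[X] ≈ 5.81131e+07.

E[X] = 262144000000000000000000 · (3/20)^{19} = 1162261467/20 ≈ 5.81131e+07.


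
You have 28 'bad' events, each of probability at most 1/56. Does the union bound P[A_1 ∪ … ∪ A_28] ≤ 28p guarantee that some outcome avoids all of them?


Union bound: P[∪_{i=1}^{28} A_i] ≤ Σ_i P[A_i] ≤ 28·p = 28·(1/56) = 1/2.
Numerically: 1/2 ≈ 0.500000.
Is 1/2 < 1? YES.
Since P[∪ A_i] ≤ 1/2 < 1, the complement has P[∩ A_i^c] ≥ 1 − 1/2 = 1/2 > 0, so some outcome avoids every A_i.

28·p = 1/2 ≈ 0.500000; existence CERTIFIED by the union bound.


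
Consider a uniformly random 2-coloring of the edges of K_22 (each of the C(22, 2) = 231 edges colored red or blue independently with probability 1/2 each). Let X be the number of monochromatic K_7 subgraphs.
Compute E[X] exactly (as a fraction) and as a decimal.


Let X = Σ_S X_S over the C(22, 7) = 170544 subsets S of size 7, where X_S = 1 if the K_7 on S is monochromatic.
For a fixed S, the K_7 on S has C(7, 2) = 21 edges. P[all 21 edges red] = (1/2)^21, and likewise for blue, so P[monochromatic] = 2·(1/2)^21 = 2^{1 − 21} = 1/1048576.
By linearity: E[X] = C(22, 7) · 2^{1 − 21} = 170544 · 1/1048576 = 10659/65536.
Numerically: E[X] ≈ 0.162643.

E[X] = C(22,7)·2^(1−C(7,2)) = 10659/65536 ≈ 0.162643.


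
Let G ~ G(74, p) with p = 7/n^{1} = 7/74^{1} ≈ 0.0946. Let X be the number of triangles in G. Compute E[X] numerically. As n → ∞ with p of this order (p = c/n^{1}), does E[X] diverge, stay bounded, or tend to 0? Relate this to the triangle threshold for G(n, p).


Number of potential triangles: C(74, 3) = 64824.
Each occurs with probability p³ ≈ (0.0946)³ ≈ 8.46445e-04.
By linearity: E[X] = C(74, 3)·p³ ≈ 64824 · 8.46445e-04 ≈ 54.870.
Here α = 1, so p = 7/n is exactly at the triangle threshold p ~ 1/n. Asymptotically E[X] → c³/6 = 7³/6 = 343/6 ≈ 57.167, a bounded constant. In this regime the triangle count is asymptotically Poisson(c³/6).

E[X] ≈ 54.870; in regime p = Θ(1/n^{1}) E[X] stays bounded (at the triangle threshold p ~ 1/n).


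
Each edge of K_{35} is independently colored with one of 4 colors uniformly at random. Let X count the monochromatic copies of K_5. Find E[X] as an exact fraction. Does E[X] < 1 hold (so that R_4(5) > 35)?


E[X] = C(35, 5) · 4^{1 − 10} = 324632 · 4^{−9} = 324632/262144.
As a reduced fraction: E[X] = 40579/32768 ≈ 1.2384.
Is E[X] < 1? NO.
Since E[X] ≥ 1, the first-moment bound is inconclusive at n = 35; it does NOT by itself certify R_4(5) > 35.

E[X] = 40579/32768 ≈ 1.2384; E[X] ≥ 1; first-moment method inconclusive here.


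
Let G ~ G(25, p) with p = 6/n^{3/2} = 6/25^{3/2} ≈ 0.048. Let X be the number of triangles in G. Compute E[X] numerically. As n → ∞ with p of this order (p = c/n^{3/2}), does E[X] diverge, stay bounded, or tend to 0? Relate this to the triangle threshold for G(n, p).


Number of potential triangles: C(25, 3) = 2300.
Each occurs with probability p³ ≈ (0.048)³ ≈ 1.10592000e-04.
By linearity: E[X] = C(25, 3)·p³ ≈ 2300 · 1.10592000e-04 ≈ 0.254362.
Since α = 3/2 > 1, p = c/n^{3/2} = o(1/n) is below the triangle threshold p ~ 1/n. Asymptotically E[X] ~ (c³/6)·n^{3(1−α)} = (6³/6)·n^{-1.5} → 0, so by Markov's inequality G has no triangles w.h.p.

E[X] ≈ 0.254362; in regime p = Θ(1/n^{3/2}) E[X] tends to 0 (below the triangle threshold p ~ 1/n).


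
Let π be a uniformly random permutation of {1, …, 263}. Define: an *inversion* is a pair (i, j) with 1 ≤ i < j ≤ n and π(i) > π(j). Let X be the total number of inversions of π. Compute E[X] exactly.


Write X = Σ X_I over the C(263, 2) = 34453 pairs i < j, with X_I the indicator of one inversion.
There are 34453 indicators.
For each fixed pair i < j, the values π(i) and π(j) are two distinct elements of {1, …, 263} in uniformly random order; by symmetry P[π(i) > π(j)] = 1/2.
By linearity: E[X] = 34453 · (1/2) = C(263, 2) · (1/2) = 34453/2 = 34453/2 ≈ 17226.500000.

E[X] = 34453/2 = 17226.500000.


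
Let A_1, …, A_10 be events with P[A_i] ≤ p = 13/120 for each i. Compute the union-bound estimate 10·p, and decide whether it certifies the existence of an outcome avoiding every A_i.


Union bound: P[∪_{i=1}^{10} A_i] ≤ Σ_i P[A_i] ≤ 10·p = 10·(13/120) = 13/12.
Numerically: 13/12 ≈ 1.0833.
Is 13/12 < 1? NO.
Since the bound 13/12 is ≥ 1, the union bound is uninformative here; it does NOT by itself certify existence.

10·p = 13/12 ≈ 1.0833; existence NOT certified by the union bound.


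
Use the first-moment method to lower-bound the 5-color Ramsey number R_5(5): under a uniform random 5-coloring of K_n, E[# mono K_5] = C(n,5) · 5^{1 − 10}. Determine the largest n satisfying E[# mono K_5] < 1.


We need C(n, 5) · 5^{1 − 10} < 1, i.e. C(n, 5) < 5^{10 − 1} = 1953125.
Check values of n near the boundary:
  n = 46: C(46, 5) = 1370754; 1370754 < 1953125? YES
  n = 47: C(47, 5) = 1533939; 1533939 < 1953125? YES
  n = 48: C(48, 5) = 1712304; 1712304 < 1953125? YES
  n = 49: C(49, 5) = 1906884; 1906884 < 1953125? YES
  n = 50: C(50, 5) = 2118760; 2118760 < 1953125? NO
  n = 51: C(51, 5) = 2349060; 2349060 < 1953125? NO
The largest n with C(n, 5) < 1953125 is n = 49 (where E[X] = 1906884/1953125 ≈ 0.976). Hence R_5(5) > 49, i.e. R_5(5) ≥ 50.

Largest n = 49; hence R_5(5) > 49.


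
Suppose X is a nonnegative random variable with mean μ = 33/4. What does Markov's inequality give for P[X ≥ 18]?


μ = E[X] = 33/4, a = 18.
Markov: P[X ≥ 18] ≤ μ/a = (33/4)/18 = 11/24.
Numerically: ≈ 0.458.
(Since a = 18 > μ = 8.250, the bound 11/24 is < 1 and informative.)

P[X ≥ 18] ≤ 11/24 ≈ 0.458.


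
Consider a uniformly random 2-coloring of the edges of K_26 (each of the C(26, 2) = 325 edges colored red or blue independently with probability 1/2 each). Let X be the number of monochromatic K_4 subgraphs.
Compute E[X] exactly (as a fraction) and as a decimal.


Let X = Σ_S X_S over the C(26, 4) = 14950 subsets S of size 4, where X_S = 1 if the K_4 on S is monochromatic.
For a fixed S, the K_4 on S has C(4, 2) = 6 edges. P[all 6 edges red] = (1/2)^6, and likewise for blue, so P[monochromatic] = 2·(1/2)^6 = 2^{1 − 6} = 1/32.
By linearity of expectation: E[X] = C(26, 4) · 2^{1 − 6} = 14950 · 1/32 = 7475/16.
Numerically: E[X] ≈ 467.18750.

E[X] = C(26,4)·2^(1−C(4,2)) = 7475/16 ≈ 467.18750.


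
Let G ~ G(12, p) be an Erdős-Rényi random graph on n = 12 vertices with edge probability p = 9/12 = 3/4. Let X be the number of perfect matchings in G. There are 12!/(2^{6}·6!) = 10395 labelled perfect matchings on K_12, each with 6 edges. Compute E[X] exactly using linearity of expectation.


K_12 has 12!/(2^{6}·6!) = 10395 labelled perfect matchings.
For each such perfect matching H, let X_H = 1 if all 6 edges of H are present in G. Then P[X_H = 1] = p^{6} = (3/4)^{6} = 729/4096.
By linearity of expectation: E[X] = Σ_H E[X_H] = 10395 · p^{6} = 10395 · 729/4096 = 7577955/4096.
Numerically: E[X] ≈ 1850.09.

E[X] = 10395 · (3/4)^{6} = 7577955/4096 ≈ 1850.09.


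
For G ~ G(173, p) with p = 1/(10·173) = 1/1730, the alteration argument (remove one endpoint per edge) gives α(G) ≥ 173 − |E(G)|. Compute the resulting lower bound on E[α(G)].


E[|E(G)|] = C(173, 2)·p = 14878 · (1/1730) = 43/5.
E[α(G)] ≥ n − E[|E(G)|] = 173 − 43/5 = 822/5.
Numerically: ≈ 164.40000.
(This is only a lower bound; the true E[α(G)] may be larger.)

E[α(G)] ≥ 822/5 ≈ 164.40000.
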